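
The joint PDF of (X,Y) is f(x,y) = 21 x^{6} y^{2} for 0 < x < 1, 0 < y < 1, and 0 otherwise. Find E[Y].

E[Y] = ∫_0^1 ∫_0^1 y × f(x,y) dx dy
= \frac{3}{4}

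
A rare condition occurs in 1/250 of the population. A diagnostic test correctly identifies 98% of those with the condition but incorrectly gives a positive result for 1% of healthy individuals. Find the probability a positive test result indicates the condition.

Let D = the rare event, + = positive/flagged.
P(D) = 1/250
P(+|D) = 98/100 = 49/50
P(+|D') = 1/100
P(+) = P(+|D)P(D) + P(+|D')P(D')
     = \frac{49}{50} × \frac{1}{250} + \frac{1}{100} × \frac{249}{250}
     = \frac{347}{25000}
P(D|+) = P(+|D)P(D)/P(+) = \frac{98}{347}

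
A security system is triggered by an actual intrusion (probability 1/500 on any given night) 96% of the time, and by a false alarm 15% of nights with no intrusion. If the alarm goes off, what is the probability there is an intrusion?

Let D = the rare event, + = positive/flagged.
P(D) = 1/500
P(+|D) = 96/100 = 24/25
P(+|D') = 15/100 = 3/20
P(+) = P(+|D)P(D) + P(+|D')P(D')
     = \frac{24}{25} × \frac{1}{500} + \frac{3}{20} × \frac{499}{500}
     = \frac{7581}{50000}
P(D|+) = P(+|D)P(D)/P(+) = \frac{32}{2527}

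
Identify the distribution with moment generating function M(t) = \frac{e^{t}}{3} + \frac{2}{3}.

The MGF M(t) = \frac{e^{t}}{3} + \frac{2}{3} is the standard form for the Bernoulli distribution.
Comparing with the known MGF formula identifies: Bernoulli(p=1/3)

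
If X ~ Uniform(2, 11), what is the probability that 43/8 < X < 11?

P(43/8 < X < 11) = ∫_{43/8}^{11} f(x) dx
where f(x) = \frac{1}{9}
= \frac{5}{8}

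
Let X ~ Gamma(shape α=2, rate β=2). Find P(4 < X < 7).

P(4 < X < 7) = ∫_{4}^{7} f(x) dx
where f(x) = 4 x e^{- 2 x}
= \frac{3 \left(-5 + 3 e^{6}\right)}{e^{14}}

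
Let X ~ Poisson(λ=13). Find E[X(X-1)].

E[X(X-1)] = E[X² - X] = E[X²] - E[X]
E[X] = 13
E[X²] = Var(X) + (E[X])² = 13 + (13)² = 182
E[X(X-1)] = 182 - 13 = 169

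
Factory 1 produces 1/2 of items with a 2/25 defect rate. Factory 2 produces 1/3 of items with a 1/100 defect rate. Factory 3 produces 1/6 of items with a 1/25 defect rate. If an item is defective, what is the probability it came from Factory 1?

Using Bayes' theorem:
P(F1) = 1/2, P(D|F1) = 2/25
P(F2) = 1/3, P(D|F2) = 1/100
P(F3) = 1/6, P(D|F3) = 1/25
P(D) = P(D|F1)P(F1) + P(D|F2)P(F2) + P(D|F3)P(F3)
     = \frac{1}{20}
P(F1|D) = P(D|F1)P(F1) / P(D)
= \frac{4}{5}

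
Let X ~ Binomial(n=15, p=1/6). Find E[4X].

For X ~ Binomial(n=15, p=1/6):
E[X] = \frac{5}{2}
E[4X] = 4 × E[X] + 0 = 10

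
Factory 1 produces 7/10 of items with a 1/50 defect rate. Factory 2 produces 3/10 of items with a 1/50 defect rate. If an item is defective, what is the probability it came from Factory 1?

Using Bayes' theorem:
P(F1) = 7/10, P(D|F1) = 1/50
P(F2) = 3/10, P(D|F2) = 1/50
P(D) = P(D|F1)P(F1) + P(D|F2)P(F2)
     = \frac{1}{50}
P(F1|D) = P(D|F1)P(F1) / P(D)
= \frac{7}{10}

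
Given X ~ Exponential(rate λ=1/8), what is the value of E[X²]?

Using the identity E[X²] = Var(X) + (E[X])²:
E[X] = 8
Var(X) = 64
E[X²] = 64 + (8)²
= 128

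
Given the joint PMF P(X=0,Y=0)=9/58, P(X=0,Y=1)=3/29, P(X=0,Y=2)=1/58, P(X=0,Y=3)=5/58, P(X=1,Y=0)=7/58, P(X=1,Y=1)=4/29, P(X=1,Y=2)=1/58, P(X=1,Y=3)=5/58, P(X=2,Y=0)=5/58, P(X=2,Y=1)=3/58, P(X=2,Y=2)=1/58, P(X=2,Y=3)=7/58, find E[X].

First find marginal of X:
P(X=0) = 21/58
P(X=1) = 21/58
P(X=2) = 8/29
E[X] = 0 × 21/58 + 1 × 21/58 + 2 × 8/29 = 53/58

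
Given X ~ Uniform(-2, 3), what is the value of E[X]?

For X ~ Uniform(-2, 3), the expected value is:
E[X] = \frac{1}{2}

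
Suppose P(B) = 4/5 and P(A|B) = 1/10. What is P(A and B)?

By definition, P(A|B) = P(A ∩ B) / P(B)
So P(A ∩ B) = P(A|B) × P(B)
= 1/10 × 4/5
= 2/25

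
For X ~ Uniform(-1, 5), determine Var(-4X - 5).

For X ~ Uniform(-1, 5):
Var(X) = 3
Var(-4X - 5) = (-4)² × Var(X) = 16 × 3 = 48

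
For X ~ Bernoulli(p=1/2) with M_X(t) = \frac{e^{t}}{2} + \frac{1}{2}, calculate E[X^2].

To find E[X^2], compute M^(2)(0):
M^(1)(t) = \frac{e^{t}}{2}
M^(2)(t) = \frac{e^{t}}{2}
M^(2)(0) = \frac{1}{2}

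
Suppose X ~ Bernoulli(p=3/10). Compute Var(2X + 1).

For X ~ Bernoulli(p=3/10):
Var(X) = \frac{21}{100}
Var(2X + 1) = (2)² × Var(X) = 4 × \frac{21}{100} = \frac{21}{25}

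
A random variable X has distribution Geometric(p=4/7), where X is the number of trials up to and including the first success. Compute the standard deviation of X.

For X ~ Geometric(p=4/7), where X is the number of trials up to and including the first success:
Var(X) = \frac{21}{16}
SD(X) = √(Var(X)) = √(\frac{21}{16}) = \frac{\sqrt{21}}{4}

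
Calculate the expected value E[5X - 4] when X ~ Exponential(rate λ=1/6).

For X ~ Exponential(rate λ=1/6):
E[X] = 6
E[5X - 4] = 5 × E[X] - 4 = 26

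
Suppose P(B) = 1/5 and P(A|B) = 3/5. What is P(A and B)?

By definition, P(A|B) = P(A ∩ B) / P(B)
So P(A ∩ B) = P(A|B) × P(B)
= 3/5 × 1/5
= 3/25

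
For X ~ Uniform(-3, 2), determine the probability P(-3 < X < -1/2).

P(-3 < X < -1/2) = ∫_{-3}^{-1/2} f(x) dx
where f(x) = \frac{1}{5}
= \frac{1}{2}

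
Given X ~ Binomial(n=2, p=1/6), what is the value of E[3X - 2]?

For X ~ Binomial(n=2, p=1/6):
E[X] = \frac{1}{3}
E[3X - 2] = 3 × E[X] - 2 = -1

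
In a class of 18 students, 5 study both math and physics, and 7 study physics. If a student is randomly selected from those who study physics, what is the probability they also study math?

P(A ∩ B) = 5/18
P(B) = 7/18
P(A|B) = P(A ∩ B) / P(B) = (5/18) / (7/18) = 5/7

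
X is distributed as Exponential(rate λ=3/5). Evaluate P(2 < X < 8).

P(2 < X < 8) = ∫_{2}^{8} f(x) dx
where f(x) = \frac{3 e^{- \frac{3 x}{5}}}{5}
= - \frac{1 - e^{\frac{18}{5}}}{e^{\frac{24}{5}}}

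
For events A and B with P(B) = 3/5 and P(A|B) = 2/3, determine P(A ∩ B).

By definition, P(A|B) = P(A ∩ B) / P(B)
So P(A ∩ B) = P(A|B) × P(B)
= 2/3 × 3/5
= 2/5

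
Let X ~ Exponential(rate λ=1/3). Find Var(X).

For X ~ Exponential(rate λ=1/3):
Var(X) = 9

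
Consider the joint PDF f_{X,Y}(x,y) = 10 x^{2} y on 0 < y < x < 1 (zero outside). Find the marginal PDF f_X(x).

f_X(x) = ∫_0^x 10 x^{2} y dy = 5 x^{4}
for 0 < x < 1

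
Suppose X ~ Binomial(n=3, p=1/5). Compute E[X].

For X ~ Binomial(n=3, p=1/5), the expected value is:
E[X] = \frac{3}{5}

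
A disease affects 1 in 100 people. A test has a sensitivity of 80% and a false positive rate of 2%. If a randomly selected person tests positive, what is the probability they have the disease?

Let D = the rare event, + = positive/flagged.
P(D) = 1/100
P(+|D) = 80/100 = 4/5
P(+|D') = 2/100 = 1/50
P(+) = P(+|D)P(D) + P(+|D')P(D')
     = \frac{4}{5} × \frac{1}{100} + \frac{1}{50} × \frac{99}{100}
     = \frac{139}{5000}
P(D|+) = P(+|D)P(D)/P(+) = \frac{40}{139}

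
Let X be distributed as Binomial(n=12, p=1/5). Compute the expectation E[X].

For X ~ Binomial(n=12, p=1/5), the expected value is:
E[X] = \frac{12}{5}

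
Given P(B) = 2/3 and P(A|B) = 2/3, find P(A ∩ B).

By definition, P(A|B) = P(A ∩ B) / P(B)
So P(A ∩ B) = P(A|B) × P(B)
= 2/3 × 2/3
= 4/9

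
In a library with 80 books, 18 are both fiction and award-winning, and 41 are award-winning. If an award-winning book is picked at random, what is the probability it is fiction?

P(A ∩ B) = 18/80 = 9/40
P(B) = 41/80
P(A|B) = P(A ∩ B) / P(B) = (9/40) / (41/80) = 18/41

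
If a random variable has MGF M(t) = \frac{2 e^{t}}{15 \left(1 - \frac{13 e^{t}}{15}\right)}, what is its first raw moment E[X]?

To find E[X], compute M^(1)(0):
M^(1)(t) = \frac{2 e^{t}}{15 \left(1 - \frac{13 e^{t}}{15}\right)} + \frac{26 e^{2 t}}{225 \left(1 - \frac{13 e^{t}}{15}\right)^{2}}
M^(1)(0) = \frac{15}{2}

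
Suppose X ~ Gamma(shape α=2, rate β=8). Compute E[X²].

Using the identity E[X²] = Var(X) + (E[X])²:
E[X] = \frac{1}{4}
Var(X) = \frac{1}{32}
E[X²] = \frac{1}{32} + (\frac{1}{4})²
= \frac{3}{32}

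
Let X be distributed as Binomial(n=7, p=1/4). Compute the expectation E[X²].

Using the identity E[X²] = Var(X) + (E[X])²:
E[X] = \frac{7}{4}
Var(X) = \frac{21}{16}
E[X²] = \frac{21}{16} + (\frac{7}{4})²
= \frac{35}{8}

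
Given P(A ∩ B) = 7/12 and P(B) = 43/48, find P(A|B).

P(A|B) = P(A ∩ B) / P(B)
= (7/12) / (43/48)
= 28/43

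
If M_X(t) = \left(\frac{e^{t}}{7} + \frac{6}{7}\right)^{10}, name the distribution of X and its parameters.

The MGF M(t) = \left(\frac{e^{t}}{7} + \frac{6}{7}\right)^{10} is the standard form for the Binomial distribution.
Comparing with the known MGF formula identifies: Binomial(n=10, p=1/7)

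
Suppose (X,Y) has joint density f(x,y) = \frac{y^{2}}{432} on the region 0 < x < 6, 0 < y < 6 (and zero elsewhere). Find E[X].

f_X(x) = ∫_0^6 \frac{y^{2}}{432} dy = \frac{1}{6}
E[X] = ∫_0^6 x × (\frac{1}{6}) dx = 3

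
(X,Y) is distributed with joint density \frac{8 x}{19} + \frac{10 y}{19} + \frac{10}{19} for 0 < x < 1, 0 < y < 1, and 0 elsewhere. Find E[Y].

E[Y] = ∫_0^1 ∫_0^1 y × f(x,y) dx dy
= \frac{31}{57}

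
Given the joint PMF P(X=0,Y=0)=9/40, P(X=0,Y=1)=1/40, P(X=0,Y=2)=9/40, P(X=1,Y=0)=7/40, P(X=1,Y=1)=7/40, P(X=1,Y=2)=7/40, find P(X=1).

P(X=1) = P(X=1,Y=0) + P(X=1,Y=1) + P(X=1,Y=2)
= 7/40 + 7/40 + 7/40
= 21/40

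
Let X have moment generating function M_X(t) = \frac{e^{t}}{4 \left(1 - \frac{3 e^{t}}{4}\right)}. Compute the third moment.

To find E[X^3], compute M^(3)(0):
M^(1)(t) = \frac{e^{t}}{4 \left(1 - \frac{3 e^{t}}{4}\right)} + \frac{3 e^{2 t}}{16 \left(1 - \frac{3 e^{t}}{4}\right)^{2}}
M^(2)(t) = \frac{e^{t}}{4 \left(1 - \frac{3 e^{t}}{4}\right)} + \frac{9 e^{2 t}}{16 \left(1 - \frac{3 e^{t}}{4}\right)^{2}} + \frac{9 e^{3 t}}{32 \left(1 - \frac{3 e^{t}}{4}\right)^{3}}
M^(3)(t) = \frac{e^{t}}{4 \left(1 - \frac{3 e^{t}}{4}\right)} + \frac{21 e^{2 t}}{16 \left(1 - \frac{3 e^{t}}{4}\right)^{2}} + \frac{27 e^{3 t}}{16 \left(1 - \frac{3 e^{t}}{4}\right)^{3}} + \frac{81 e^{4 t}}{128 \left(1 - \frac{3 e^{t}}{4}\right)^{4}}
M^(3)(0) = 292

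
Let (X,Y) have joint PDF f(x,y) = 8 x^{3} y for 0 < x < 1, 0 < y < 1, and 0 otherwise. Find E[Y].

E[Y] = ∫_0^1 ∫_0^1 y × f(x,y) dx dy
= \frac{2}{3}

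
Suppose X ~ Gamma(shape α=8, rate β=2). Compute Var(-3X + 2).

For X ~ Gamma(shape α=8, rate β=2):
Var(X) = 2
Var(-3X + 2) = (-3)² × Var(X) = 9 × 2 = 18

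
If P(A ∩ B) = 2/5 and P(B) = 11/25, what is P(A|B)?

P(A|B) = P(A ∩ B) / P(B)
= (2/5) / (11/25)
= 10/11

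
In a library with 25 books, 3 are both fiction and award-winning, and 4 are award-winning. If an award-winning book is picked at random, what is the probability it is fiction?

P(A ∩ B) = 3/25
P(B) = 4/25
P(A|B) = P(A ∩ B) / P(B) = (3/25) / (4/25) = 3/4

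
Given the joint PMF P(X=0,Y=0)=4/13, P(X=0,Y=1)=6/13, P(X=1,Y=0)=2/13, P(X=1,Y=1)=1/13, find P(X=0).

P(X=0) = P(X=0,Y=0) + P(X=0,Y=1)
= 4/13 + 6/13
= 10/13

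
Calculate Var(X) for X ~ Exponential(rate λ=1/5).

For X ~ Exponential(rate λ=1/5):
Var(X) = 25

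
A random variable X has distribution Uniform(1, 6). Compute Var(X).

For X ~ Uniform(1, 6):
Var(X) = \frac{25}{12}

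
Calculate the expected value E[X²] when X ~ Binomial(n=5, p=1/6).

Using the identity E[X²] = Var(X) + (E[X])²:
E[X] = \frac{5}{6}
Var(X) = \frac{25}{36}
E[X²] = \frac{25}{36} + (\frac{5}{6})²
= \frac{25}{18}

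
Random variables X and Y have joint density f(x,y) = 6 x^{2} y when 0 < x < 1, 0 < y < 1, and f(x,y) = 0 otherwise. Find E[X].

E[X] = ∫_0^1 ∫_0^1 x × f(x,y) dy dx
= ∫_0^1 ∫_0^1 x × (6 x^{2} y) dy dx
= \frac{3}{4}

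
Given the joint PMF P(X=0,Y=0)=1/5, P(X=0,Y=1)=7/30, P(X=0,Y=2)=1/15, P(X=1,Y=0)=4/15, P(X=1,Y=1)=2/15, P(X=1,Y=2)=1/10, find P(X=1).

P(X=1) = P(X=1,Y=0) + P(X=1,Y=1) + P(X=1,Y=2)
= 4/15 + 2/15 + 1/10
= 1/2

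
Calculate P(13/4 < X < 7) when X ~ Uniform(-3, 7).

P(13/4 < X < 7) = ∫_{13/4}^{7} f(x) dx
where f(x) = \frac{1}{10}
= \frac{3}{8}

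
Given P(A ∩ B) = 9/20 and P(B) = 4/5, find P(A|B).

P(A|B) = P(A ∩ B) / P(B)
= (9/20) / (4/5)
= 9/16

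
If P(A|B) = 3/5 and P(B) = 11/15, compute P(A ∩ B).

By definition, P(A|B) = P(A ∩ B) / P(B)
So P(A ∩ B) = P(A|B) × P(B)
= 3/5 × 11/15
= 11/25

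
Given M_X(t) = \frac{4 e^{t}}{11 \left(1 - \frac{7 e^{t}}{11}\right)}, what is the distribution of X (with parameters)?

The MGF M(t) = \frac{4 e^{t}}{11 \left(1 - \frac{7 e^{t}}{11}\right)} is the standard form for the Geometric distribution.
Comparing with the known MGF formula identifies: Geometric(p=4/11), X = trial number of first success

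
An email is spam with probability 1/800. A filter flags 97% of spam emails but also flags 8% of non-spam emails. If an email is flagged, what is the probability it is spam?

Let D = the rare event, + = positive/flagged.
P(D) = 1/800
P(+|D) = 97/100
P(+|D') = 8/100 = 2/25
P(+) = P(+|D)P(D) + P(+|D')P(D')
     = \frac{97}{100} × \frac{1}{800} + \frac{2}{25} × \frac{799}{800}
     = \frac{6489}{80000}
P(D|+) = P(+|D)P(D)/P(+) = \frac{97}{6489}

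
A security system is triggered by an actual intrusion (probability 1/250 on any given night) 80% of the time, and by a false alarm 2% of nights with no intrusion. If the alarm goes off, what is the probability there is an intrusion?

Let D = the rare event, + = positive/flagged.
P(D) = 1/250
P(+|D) = 80/100 = 4/5
P(+|D') = 2/100 = 1/50
P(+) = P(+|D)P(D) + P(+|D')P(D')
     = \frac{4}{5} × \frac{1}{250} + \frac{1}{50} × \frac{249}{250}
     = \frac{289}{12500}
P(D|+) = P(+|D)P(D)/P(+) = \frac{40}{289}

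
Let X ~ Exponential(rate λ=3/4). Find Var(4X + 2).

For X ~ Exponential(rate λ=3/4):
Var(X) = \frac{16}{9}
Var(4X + 2) = (4)² × Var(X) = 16 × \frac{16}{9} = \frac{256}{9}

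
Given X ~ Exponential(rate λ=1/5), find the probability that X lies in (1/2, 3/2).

P(1/2 < X < 3/2) = ∫_{1/2}^{3/2} f(x) dx
where f(x) = \frac{e^{- \frac{x}{5}}}{5}
= - \frac{1 - e^{\frac{1}{5}}}{e^{\frac{3}{10}}}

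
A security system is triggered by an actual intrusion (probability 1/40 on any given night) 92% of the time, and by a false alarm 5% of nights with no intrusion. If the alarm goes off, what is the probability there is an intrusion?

Let D = the rare event, + = positive/flagged.
P(D) = 1/40
P(+|D) = 92/100 = 23/25
P(+|D') = 5/100 = 1/20
P(+) = P(+|D)P(D) + P(+|D')P(D')
     = \frac{23}{25} × \frac{1}{40} + \frac{1}{20} × \frac{39}{40}
     = \frac{287}{4000}
P(D|+) = P(+|D)P(D)/P(+) = \frac{92}{287}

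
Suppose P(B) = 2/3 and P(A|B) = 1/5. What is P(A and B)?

By definition, P(A|B) = P(A ∩ B) / P(B)
So P(A ∩ B) = P(A|B) × P(B)
= 1/5 × 2/3
= 2/15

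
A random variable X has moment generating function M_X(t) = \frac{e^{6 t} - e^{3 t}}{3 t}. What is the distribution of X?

The MGF M(t) = \frac{e^{6 t} - e^{3 t}}{3 t} is the standard form for the Uniform distribution.
Comparing with the known MGF formula identifies: Uniform(3, 6)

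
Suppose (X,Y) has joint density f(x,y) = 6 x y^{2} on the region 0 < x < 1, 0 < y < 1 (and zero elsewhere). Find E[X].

E[X] = ∫_0^1 ∫_0^1 x × f(x,y) dy dx
= ∫_0^1 ∫_0^1 x × (6 x y^{2}) dy dx
= \frac{2}{3}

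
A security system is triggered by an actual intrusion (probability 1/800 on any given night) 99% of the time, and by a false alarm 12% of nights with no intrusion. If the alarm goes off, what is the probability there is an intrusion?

Let D = the rare event, + = positive/flagged.
P(D) = 1/800
P(+|D) = 99/100
P(+|D') = 12/100 = 3/25
P(+) = P(+|D)P(D) + P(+|D')P(D')
     = \frac{99}{100} × \frac{1}{800} + \frac{3}{25} × \frac{799}{800}
     = \frac{9687}{80000}
P(D|+) = P(+|D)P(D)/P(+) = \frac{33}{3229}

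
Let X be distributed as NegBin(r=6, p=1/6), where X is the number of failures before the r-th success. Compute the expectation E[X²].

Using the identity E[X²] = Var(X) + (E[X])²:
E[X] = 30
Var(X) = 180
E[X²] = 180 + (30)²
= 1080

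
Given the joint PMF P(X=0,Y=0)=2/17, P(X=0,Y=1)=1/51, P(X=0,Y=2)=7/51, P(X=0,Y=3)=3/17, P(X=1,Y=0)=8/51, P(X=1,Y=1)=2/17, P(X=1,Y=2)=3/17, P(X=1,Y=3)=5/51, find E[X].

First find marginal of X:
P(X=0) = 23/51
P(X=1) = 28/51
E[X] = 0 × 23/51 + 1 × 28/51 = 28/51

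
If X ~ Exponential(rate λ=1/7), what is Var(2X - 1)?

For X ~ Exponential(rate λ=1/7):
Var(X) = 49
Var(2X - 1) = (2)² × Var(X) = 4 × 49 = 196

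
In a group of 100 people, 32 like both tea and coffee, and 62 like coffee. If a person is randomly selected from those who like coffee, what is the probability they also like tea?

P(A ∩ B) = 32/100 = 8/25
P(B) = 62/100 = 31/50
P(A|B) = P(A ∩ B) / P(B) = (8/25) / (31/50) = 16/31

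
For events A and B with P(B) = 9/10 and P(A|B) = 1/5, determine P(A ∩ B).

By definition, P(A|B) = P(A ∩ B) / P(B)
So P(A ∩ B) = P(A|B) × P(B)
= 1/5 × 9/10
= 9/50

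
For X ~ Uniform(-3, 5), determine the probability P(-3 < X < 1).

P(-3 < X < 1) = ∫_{-3}^{1} f(x) dx
where f(x) = \frac{1}{8}
= \frac{1}{2}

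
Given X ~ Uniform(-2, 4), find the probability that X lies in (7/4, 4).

P(7/4 < X < 4) = ∫_{7/4}^{4} f(x) dx
where f(x) = \frac{1}{6}
= \frac{3}{8}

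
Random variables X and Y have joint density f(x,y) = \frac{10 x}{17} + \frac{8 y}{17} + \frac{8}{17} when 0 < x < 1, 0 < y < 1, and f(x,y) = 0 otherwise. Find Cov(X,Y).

E[XY] = ∫∫ xy × f(x,y) dx dy = \frac{5}{17}
E[X] = \frac{28}{51}
E[Y] = \frac{55}{102}
Cov(X,Y) = E[XY] - E[X]E[Y] = - \frac{5}{2601}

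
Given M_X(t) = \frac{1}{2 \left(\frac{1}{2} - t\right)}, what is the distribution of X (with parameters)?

The MGF M(t) = \frac{1}{2 \left(\frac{1}{2} - t\right)} is the standard form for the Exponential distribution.
Comparing with the known MGF formula identifies: Exponential(rate λ=1/2)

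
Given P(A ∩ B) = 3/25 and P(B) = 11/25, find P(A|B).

P(A|B) = P(A ∩ B) / P(B)
= (3/25) / (11/25)
= 3/11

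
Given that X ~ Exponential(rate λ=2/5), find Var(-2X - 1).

For X ~ Exponential(rate λ=2/5):
Var(X) = \frac{25}{4}
Var(-2X - 1) = (-2)² × Var(X) = 4 × \frac{25}{4} = 25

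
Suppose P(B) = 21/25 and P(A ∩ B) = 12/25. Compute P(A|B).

P(A|B) = P(A ∩ B) / P(B)
= (12/25) / (21/25)
= 4/7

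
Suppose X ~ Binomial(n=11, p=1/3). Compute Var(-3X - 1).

For X ~ Binomial(n=11, p=1/3):
Var(X) = \frac{22}{9}
Var(-3X - 1) = (-3)² × Var(X) = 9 × \frac{22}{9} = 22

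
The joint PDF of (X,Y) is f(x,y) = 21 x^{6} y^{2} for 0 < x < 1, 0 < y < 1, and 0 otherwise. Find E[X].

E[X] = ∫_0^1 ∫_0^1 x × f(x,y) dy dx
= ∫_0^1 ∫_0^1 x × (21 x^{6} y^{2}) dy dx
= \frac{7}{8}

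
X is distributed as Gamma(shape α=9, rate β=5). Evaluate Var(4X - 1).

For X ~ Gamma(shape α=9, rate β=5):
Var(X) = \frac{9}{25}
Var(4X - 1) = (4)² × Var(X) = 16 × \frac{9}{25} = \frac{144}{25}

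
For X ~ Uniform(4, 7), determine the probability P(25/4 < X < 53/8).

P(25/4 < X < 53/8) = ∫_{25/4}^{53/8} f(x) dx
where f(x) = \frac{1}{3}
= \frac{1}{8}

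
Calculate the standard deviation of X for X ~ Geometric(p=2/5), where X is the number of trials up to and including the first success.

For X ~ Geometric(p=2/5), where X is the number of trials up to and including the first success:
Var(X) = \frac{15}{4}
SD(X) = √(Var(X)) = √(\frac{15}{4}) = \frac{\sqrt{15}}{2}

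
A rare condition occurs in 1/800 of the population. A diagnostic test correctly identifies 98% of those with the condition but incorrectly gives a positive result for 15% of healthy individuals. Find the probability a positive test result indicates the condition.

Let D = the rare event, + = positive/flagged.
P(D) = 1/800
P(+|D) = 98/100 = 49/50
P(+|D') = 15/100 = 3/20
P(+) = P(+|D)P(D) + P(+|D')P(D')
     = \frac{49}{50} × \frac{1}{800} + \frac{3}{20} × \frac{799}{800}
     = \frac{12083}{80000}
P(D|+) = P(+|D)P(D)/P(+) = \frac{98}{12083}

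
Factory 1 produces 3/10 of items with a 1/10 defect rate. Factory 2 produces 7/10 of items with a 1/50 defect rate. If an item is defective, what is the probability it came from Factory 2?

Using Bayes' theorem:
P(F1) = 3/10, P(D|F1) = 1/10
P(F2) = 7/10, P(D|F2) = 1/50
P(D) = P(D|F1)P(F1) + P(D|F2)P(F2)
     = \frac{11}{250}
P(F2|D) = P(D|F2)P(F2) / P(D)
= \frac{7}{22}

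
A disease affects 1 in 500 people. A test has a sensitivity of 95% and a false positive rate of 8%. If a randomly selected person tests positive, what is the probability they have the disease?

Let D = the rare event, + = positive/flagged.
P(D) = 1/500
P(+|D) = 95/100 = 19/20
P(+|D') = 8/100 = 2/25
P(+) = P(+|D)P(D) + P(+|D')P(D')
     = \frac{19}{20} × \frac{1}{500} + \frac{2}{25} × \frac{499}{500}
     = \frac{4087}{50000}
P(D|+) = P(+|D)P(D)/P(+) = \frac{95}{4087}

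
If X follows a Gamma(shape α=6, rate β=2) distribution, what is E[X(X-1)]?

E[X(X-1)] = E[X² - X] = E[X²] - E[X]
E[X] = 3
E[X²] = Var(X) + (E[X])² = \frac{3}{2} + (3)² = \frac{21}{2}
E[X(X-1)] = \frac{21}{2} - 3 = \frac{15}{2}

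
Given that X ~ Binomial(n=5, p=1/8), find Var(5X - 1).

For X ~ Binomial(n=5, p=1/8):
Var(X) = \frac{35}{64}
Var(5X - 1) = (5)² × Var(X) = 25 × \frac{35}{64} = \frac{875}{64}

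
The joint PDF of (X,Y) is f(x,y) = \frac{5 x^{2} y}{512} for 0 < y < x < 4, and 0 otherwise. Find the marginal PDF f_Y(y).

f_Y(y) = ∫_y^4 \frac{5 x^{2} y}{512} dx = \frac{5 y \left(64 - y^{3}\right)}{1536}
for 0 < y < 4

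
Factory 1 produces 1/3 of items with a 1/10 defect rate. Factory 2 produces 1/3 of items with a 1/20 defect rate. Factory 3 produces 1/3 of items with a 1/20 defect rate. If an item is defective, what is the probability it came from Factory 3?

Using Bayes' theorem:
P(F1) = 1/3, P(D|F1) = 1/10
P(F2) = 1/3, P(D|F2) = 1/20
P(F3) = 1/3, P(D|F3) = 1/20
P(D) = P(D|F1)P(F1) + P(D|F2)P(F2) + P(D|F3)P(F3)
     = \frac{1}{15}
P(F3|D) = P(D|F3)P(F3) / P(D)
= \frac{1}{4}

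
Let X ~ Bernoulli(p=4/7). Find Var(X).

For X ~ Bernoulli(p=4/7):
Var(X) = \frac{12}{49}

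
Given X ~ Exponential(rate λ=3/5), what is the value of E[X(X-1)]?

E[X(X-1)] = E[X² - X] = E[X²] - E[X]
E[X] = \frac{5}{3}
E[X²] = Var(X) + (E[X])² = \frac{25}{9} + (\frac{5}{3})² = \frac{50}{9}
E[X(X-1)] = \frac{50}{9} - \frac{5}{3} = \frac{35}{9}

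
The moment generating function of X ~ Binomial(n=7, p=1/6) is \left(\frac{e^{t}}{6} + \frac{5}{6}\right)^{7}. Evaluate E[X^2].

To find E[X^2], compute M^(2)(0):
M^(1)(t) = \frac{7 \left(\frac{e^{t}}{6} + \frac{5}{6}\right)^{6} e^{t}}{6}
M^(2)(t) = \frac{7 \left(\frac{e^{t}}{6} + \frac{5}{6}\right)^{6} e^{t}}{6} + \frac{7 \left(\frac{e^{t}}{6} + \frac{5}{6}\right)^{5} e^{2 t}}{6}
M^(2)(0) = \frac{7}{3}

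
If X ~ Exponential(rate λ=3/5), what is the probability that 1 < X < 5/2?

P(1 < X < 5/2) = ∫_{1}^{5/2} f(x) dx
where f(x) = \frac{3 e^{- \frac{3 x}{5}}}{5}
= - \frac{1}{e^{\frac{3}{2}}} + e^{- \frac{3}{5}}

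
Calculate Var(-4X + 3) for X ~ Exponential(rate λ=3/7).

For X ~ Exponential(rate λ=3/7):
Var(X) = \frac{49}{9}
Var(-4X + 3) = (-4)² × Var(X) = 16 × \frac{49}{9} = \frac{784}{9}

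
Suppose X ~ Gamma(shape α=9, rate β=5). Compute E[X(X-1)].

E[X(X-1)] = E[X² - X] = E[X²] - E[X]
E[X] = \frac{9}{5}
E[X²] = Var(X) + (E[X])² = \frac{9}{25} + (\frac{9}{5})² = \frac{18}{5}
E[X(X-1)] = \frac{18}{5} - \frac{9}{5} = \frac{9}{5}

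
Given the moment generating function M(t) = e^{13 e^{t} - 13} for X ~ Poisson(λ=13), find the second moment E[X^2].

To find E[X^2], compute M^(2)(0):
M^(1)(t) = 13 e^{t} e^{13 e^{t} - 13}
M^(2)(t) = 169 e^{2 t} e^{13 e^{t} - 13} + 13 e^{t} e^{13 e^{t} - 13}
M^(2)(0) = 182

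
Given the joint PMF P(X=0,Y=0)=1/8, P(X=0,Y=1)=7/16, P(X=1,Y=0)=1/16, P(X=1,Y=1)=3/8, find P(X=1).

P(X=1) = P(X=1,Y=0) + P(X=1,Y=1)
= 1/16 + 3/8
= 7/16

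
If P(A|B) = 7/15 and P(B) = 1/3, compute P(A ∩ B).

By definition, P(A|B) = P(A ∩ B) / P(B)
So P(A ∩ B) = P(A|B) × P(B)
= 7/15 × 1/3
= 7/45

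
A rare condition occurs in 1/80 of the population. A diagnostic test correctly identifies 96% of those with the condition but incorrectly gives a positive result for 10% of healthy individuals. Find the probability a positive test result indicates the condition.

Let D = the rare event, + = positive/flagged.
P(D) = 1/80
P(+|D) = 96/100 = 24/25
P(+|D') = 10/100 = 1/10
P(+) = P(+|D)P(D) + P(+|D')P(D')
     = \frac{24}{25} × \frac{1}{80} + \frac{1}{10} × \frac{79}{80}
     = \frac{443}{4000}
P(D|+) = P(+|D)P(D)/P(+) = \frac{48}{443}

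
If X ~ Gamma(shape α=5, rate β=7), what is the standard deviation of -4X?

For X ~ Gamma(shape α=5, rate β=7):
Var(X) = \frac{5}{49}
SD(X) = √(Var(X)) = √(\frac{5}{49}) = \frac{\sqrt{5}}{7}
SD(-4X) = |-4| × SD(X) = 4 × \frac{\sqrt{5}}{7} = \frac{4 \sqrt{5}}{7}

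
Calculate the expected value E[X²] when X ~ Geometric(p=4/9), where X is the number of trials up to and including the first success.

Using the identity E[X²] = Var(X) + (E[X])²:
E[X] = \frac{9}{4}
Var(X) = \frac{45}{16}
E[X²] = \frac{45}{16} + (\frac{9}{4})²
= \frac{63}{8}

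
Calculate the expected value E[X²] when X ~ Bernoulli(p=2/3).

Using the identity E[X²] = Var(X) + (E[X])²:
E[X] = \frac{2}{3}
Var(X) = \frac{2}{9}
E[X²] = \frac{2}{9} + (\frac{2}{3})²
= \frac{2}{3}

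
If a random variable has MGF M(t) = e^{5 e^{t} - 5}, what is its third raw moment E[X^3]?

To find E[X^3], compute M^(3)(0):
M^(1)(t) = 5 e^{t} e^{5 e^{t} - 5}
M^(2)(t) = 25 e^{2 t} e^{5 e^{t} - 5} + 5 e^{t} e^{5 e^{t} - 5}
M^(3)(t) = 125 e^{3 t} e^{5 e^{t} - 5} + 75 e^{2 t} e^{5 e^{t} - 5} + 5 e^{t} e^{5 e^{t} - 5}
M^(3)(0) = 205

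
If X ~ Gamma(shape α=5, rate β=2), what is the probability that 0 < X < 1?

P(0 < X < 1) = ∫_{0}^{1} f(x) dx
where f(x) = \frac{4 x^{4} e^{- 2 x}}{3}
= 1 - \frac{7}{e^{2}}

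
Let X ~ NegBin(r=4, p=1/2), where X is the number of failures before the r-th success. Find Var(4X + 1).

For X ~ NegBin(r=4, p=1/2), where X is the number of failures before the r-th success:
Var(X) = 8
Var(4X + 1) = (4)² × Var(X) = 16 × 8 = 128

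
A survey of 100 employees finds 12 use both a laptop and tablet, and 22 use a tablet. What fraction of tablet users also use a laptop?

P(A ∩ B) = 12/100 = 3/25
P(B) = 22/100 = 11/50
P(A|B) = P(A ∩ B) / P(B) = (3/25) / (11/50) = 6/11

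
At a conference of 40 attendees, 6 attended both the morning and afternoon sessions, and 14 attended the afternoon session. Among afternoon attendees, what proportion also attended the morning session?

P(A ∩ B) = 6/40 = 3/20
P(B) = 14/40 = 7/20
P(A|B) = P(A ∩ B) / P(B) = (3/20) / (7/20) = 3/7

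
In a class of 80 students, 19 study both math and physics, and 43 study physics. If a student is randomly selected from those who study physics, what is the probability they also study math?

P(A ∩ B) = 19/80
P(B) = 43/80
P(A|B) = P(A ∩ B) / P(B) = (19/80) / (43/80) = 19/43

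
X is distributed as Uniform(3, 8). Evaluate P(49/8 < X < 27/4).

P(49/8 < X < 27/4) = ∫_{49/8}^{27/4} f(x) dx
where f(x) = \frac{1}{5}
= \frac{1}{8}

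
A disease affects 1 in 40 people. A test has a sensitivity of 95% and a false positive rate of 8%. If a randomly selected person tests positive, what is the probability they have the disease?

Let D = the rare event, + = positive/flagged.
P(D) = 1/40
P(+|D) = 95/100 = 19/20
P(+|D') = 8/100 = 2/25
P(+) = P(+|D)P(D) + P(+|D')P(D')
     = \frac{19}{20} × \frac{1}{40} + \frac{2}{25} × \frac{39}{40}
     = \frac{407}{4000}
P(D|+) = P(+|D)P(D)/P(+) = \frac{95}{407}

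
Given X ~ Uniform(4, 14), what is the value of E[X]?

For X ~ Uniform(4, 14), the expected value is:
E[X] = 9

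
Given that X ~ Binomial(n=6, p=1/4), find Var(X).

For X ~ Binomial(n=6, p=1/4):
Var(X) = \frac{9}{8}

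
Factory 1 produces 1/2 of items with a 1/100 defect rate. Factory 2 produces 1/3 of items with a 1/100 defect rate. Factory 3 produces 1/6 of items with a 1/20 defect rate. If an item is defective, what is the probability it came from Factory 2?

Using Bayes' theorem:
P(F1) = 1/2, P(D|F1) = 1/100
P(F2) = 1/3, P(D|F2) = 1/100
P(F3) = 1/6, P(D|F3) = 1/20
P(D) = P(D|F1)P(F1) + P(D|F2)P(F2) + P(D|F3)P(F3)
     = \frac{1}{60}
P(F2|D) = P(D|F2)P(F2) / P(D)
= \frac{1}{5}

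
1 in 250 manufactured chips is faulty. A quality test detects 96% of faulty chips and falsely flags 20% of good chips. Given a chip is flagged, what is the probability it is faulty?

Let D = the rare event, + = positive/flagged.
P(D) = 1/250
P(+|D) = 96/100 = 24/25
P(+|D') = 20/100 = 1/5
P(+) = P(+|D)P(D) + P(+|D')P(D')
     = \frac{24}{25} × \frac{1}{250} + \frac{1}{5} × \frac{249}{250}
     = \frac{1269}{6250}
P(D|+) = P(+|D)P(D)/P(+) = \frac{8}{423}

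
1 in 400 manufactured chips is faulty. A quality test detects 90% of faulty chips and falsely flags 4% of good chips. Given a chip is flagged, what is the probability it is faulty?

Let D = the rare event, + = positive/flagged.
P(D) = 1/400
P(+|D) = 90/100 = 9/10
P(+|D') = 4/100 = 1/25
P(+) = P(+|D)P(D) + P(+|D')P(D')
     = \frac{9}{10} × \frac{1}{400} + \frac{1}{25} × \frac{399}{400}
     = \frac{843}{20000}
P(D|+) = P(+|D)P(D)/P(+) = \frac{15}{281}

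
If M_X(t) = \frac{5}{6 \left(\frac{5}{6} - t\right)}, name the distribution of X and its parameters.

The MGF M(t) = \frac{5}{6 \left(\frac{5}{6} - t\right)} is the standard form for the Exponential distribution.
Comparing with the known MGF formula identifies: Exponential(rate λ=5/6)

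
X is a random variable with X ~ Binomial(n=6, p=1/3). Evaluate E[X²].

Using the identity E[X²] = Var(X) + (E[X])²:
E[X] = 2
Var(X) = \frac{4}{3}
E[X²] = \frac{4}{3} + (2)²
= \frac{16}{3}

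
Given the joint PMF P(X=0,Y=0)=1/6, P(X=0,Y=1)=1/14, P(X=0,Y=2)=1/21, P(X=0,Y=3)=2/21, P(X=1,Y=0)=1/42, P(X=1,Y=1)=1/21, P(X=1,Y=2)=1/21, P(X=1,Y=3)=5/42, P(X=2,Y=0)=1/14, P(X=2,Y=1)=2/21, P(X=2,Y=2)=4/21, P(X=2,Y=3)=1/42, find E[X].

First find marginal of X:
P(X=0) = 8/21
P(X=1) = 5/21
P(X=2) = 8/21
E[X] = 0 × 8/21 + 1 × 5/21 + 2 × 8/21 = 1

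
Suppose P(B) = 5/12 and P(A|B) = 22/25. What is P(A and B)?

By definition, P(A|B) = P(A ∩ B) / P(B)
So P(A ∩ B) = P(A|B) × P(B)
= 22/25 × 5/12
= 11/30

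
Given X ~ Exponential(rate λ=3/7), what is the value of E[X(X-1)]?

E[X(X-1)] = E[X² - X] = E[X²] - E[X]
E[X] = \frac{7}{3}
E[X²] = Var(X) + (E[X])² = \frac{49}{9} + (\frac{7}{3})² = \frac{98}{9}
E[X(X-1)] = \frac{98}{9} - \frac{7}{3} = \frac{77}{9}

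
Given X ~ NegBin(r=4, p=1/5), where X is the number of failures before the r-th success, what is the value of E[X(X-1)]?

E[X(X-1)] = E[X² - X] = E[X²] - E[X]
E[X] = 16
E[X²] = Var(X) + (E[X])² = 80 + (16)² = 336
E[X(X-1)] = 336 - 16 = 320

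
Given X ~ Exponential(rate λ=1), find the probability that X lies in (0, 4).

P(0 < X < 4) = ∫_{0}^{4} f(x) dx
where f(x) = e^{- x}
= 1 - e^{-4}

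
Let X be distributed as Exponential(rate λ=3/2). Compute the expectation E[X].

For X ~ Exponential(rate λ=3/2), the expected value is:
E[X] = \frac{2}{3}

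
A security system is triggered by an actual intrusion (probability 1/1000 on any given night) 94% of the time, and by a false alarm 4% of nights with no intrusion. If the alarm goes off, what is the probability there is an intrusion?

Let D = the rare event, + = positive/flagged.
P(D) = 1/1000
P(+|D) = 94/100 = 47/50
P(+|D') = 4/100 = 1/25
P(+) = P(+|D)P(D) + P(+|D')P(D')
     = \frac{47}{50} × \frac{1}{1000} + \frac{1}{25} × \frac{999}{1000}
     = \frac{409}{10000}
P(D|+) = P(+|D)P(D)/P(+) = \frac{47}{2045}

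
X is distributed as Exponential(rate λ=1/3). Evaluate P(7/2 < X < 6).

P(7/2 < X < 6) = ∫_{7/2}^{6} f(x) dx
where f(x) = \frac{e^{- \frac{x}{3}}}{3}
= - \frac{1}{e^{2}} + e^{- \frac{7}{6}}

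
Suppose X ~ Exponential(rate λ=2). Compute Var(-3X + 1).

For X ~ Exponential(rate λ=2):
Var(X) = \frac{1}{4}
Var(-3X + 1) = (-3)² × Var(X) = 9 × \frac{1}{4} = \frac{9}{4}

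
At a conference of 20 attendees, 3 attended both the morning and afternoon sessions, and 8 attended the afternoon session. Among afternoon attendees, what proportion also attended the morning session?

P(A ∩ B) = 3/20
P(B) = 8/20 = 2/5
P(A|B) = P(A ∩ B) / P(B) = (3/20) / (2/5) = 3/8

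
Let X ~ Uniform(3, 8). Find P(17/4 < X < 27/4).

P(17/4 < X < 27/4) = ∫_{17/4}^{27/4} f(x) dx
where f(x) = \frac{1}{5}
= \frac{1}{2}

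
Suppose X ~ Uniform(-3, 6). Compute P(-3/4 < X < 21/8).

P(-3/4 < X < 21/8) = ∫_{-3/4}^{21/8} f(x) dx
where f(x) = \frac{1}{9}
= \frac{3}{8}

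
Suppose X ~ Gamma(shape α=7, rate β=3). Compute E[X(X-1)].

E[X(X-1)] = E[X² - X] = E[X²] - E[X]
E[X] = \frac{7}{3}
E[X²] = Var(X) + (E[X])² = \frac{7}{9} + (\frac{7}{3})² = \frac{56}{9}
E[X(X-1)] = \frac{56}{9} - \frac{7}{3} = \frac{35}{9}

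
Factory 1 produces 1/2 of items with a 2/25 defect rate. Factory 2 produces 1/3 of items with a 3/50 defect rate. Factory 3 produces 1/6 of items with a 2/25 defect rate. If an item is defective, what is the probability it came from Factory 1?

Using Bayes' theorem:
P(F1) = 1/2, P(D|F1) = 2/25
P(F2) = 1/3, P(D|F2) = 3/50
P(F3) = 1/6, P(D|F3) = 2/25
P(D) = P(D|F1)P(F1) + P(D|F2)P(F2) + P(D|F3)P(F3)
     = \frac{11}{150}
P(F1|D) = P(D|F1)P(F1) / P(D)
= \frac{6}{11}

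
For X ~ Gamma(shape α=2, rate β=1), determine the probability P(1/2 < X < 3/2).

P(1/2 < X < 3/2) = ∫_{1/2}^{3/2} f(x) dx
where f(x) = x e^{- x}
= \frac{-5 + 3 e}{2 e^{\frac{3}{2}}}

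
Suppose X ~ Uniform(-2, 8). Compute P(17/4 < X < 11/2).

P(17/4 < X < 11/2) = ∫_{17/4}^{11/2} f(x) dx
where f(x) = \frac{1}{10}
= \frac{1}{8}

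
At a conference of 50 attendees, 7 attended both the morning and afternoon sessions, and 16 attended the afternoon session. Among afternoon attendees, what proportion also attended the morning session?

P(A ∩ B) = 7/50
P(B) = 16/50 = 8/25
P(A|B) = P(A ∩ B) / P(B) = (7/50) / (8/25) = 7/16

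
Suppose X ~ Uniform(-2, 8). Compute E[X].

For X ~ Uniform(-2, 8), the expected value is:
E[X] = 3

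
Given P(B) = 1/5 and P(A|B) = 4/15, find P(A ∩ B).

By definition, P(A|B) = P(A ∩ B) / P(B)
So P(A ∩ B) = P(A|B) × P(B)
= 4/15 × 1/5
= 4/75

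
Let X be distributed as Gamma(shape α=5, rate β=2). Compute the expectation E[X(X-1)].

E[X(X-1)] = E[X² - X] = E[X²] - E[X]
E[X] = \frac{5}{2}
E[X²] = Var(X) + (E[X])² = \frac{5}{4} + (\frac{5}{2})² = \frac{15}{2}
E[X(X-1)] = \frac{15}{2} - \frac{5}{2} = 5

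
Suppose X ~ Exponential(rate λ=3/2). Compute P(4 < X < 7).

P(4 < X < 7) = ∫_{4}^{7} f(x) dx
where f(x) = \frac{3 e^{- \frac{3 x}{2}}}{2}
= - \frac{1}{e^{\frac{21}{2}}} + e^{-6}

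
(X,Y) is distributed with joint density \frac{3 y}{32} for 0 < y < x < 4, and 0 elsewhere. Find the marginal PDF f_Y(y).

f_Y(y) = ∫_y^4 \frac{3 y}{32} dx = \frac{3 y \left(4 - y\right)}{32}
for 0 < y < 4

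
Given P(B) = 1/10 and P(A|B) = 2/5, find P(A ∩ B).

By definition, P(A|B) = P(A ∩ B) / P(B)
So P(A ∩ B) = P(A|B) × P(B)
= 2/5 × 1/10
= 1/25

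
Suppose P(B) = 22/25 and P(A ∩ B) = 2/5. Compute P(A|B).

P(A|B) = P(A ∩ B) / P(B)
= (2/5) / (22/25)
= 5/11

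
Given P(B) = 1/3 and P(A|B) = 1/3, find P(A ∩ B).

By definition, P(A|B) = P(A ∩ B) / P(B)
So P(A ∩ B) = P(A|B) × P(B)
= 1/3 × 1/3
= 1/9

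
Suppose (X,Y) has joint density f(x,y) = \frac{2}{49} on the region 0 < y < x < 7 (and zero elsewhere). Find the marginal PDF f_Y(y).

f_Y(y) = ∫_y^7 \frac{2}{49} dx = \frac{2}{7} - \frac{2 y}{49}
for 0 < y < 7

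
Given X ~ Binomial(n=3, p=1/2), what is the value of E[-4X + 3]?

For X ~ Binomial(n=3, p=1/2):
E[X] = \frac{3}{2}
E[-4X + 3] = -4 × E[X] + 3 = -3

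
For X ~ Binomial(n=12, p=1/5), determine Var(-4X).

For X ~ Binomial(n=12, p=1/5):
Var(X) = \frac{48}{25}
Var(-4X) = (-4)² × Var(X) = 16 × \frac{48}{25} = \frac{768}{25}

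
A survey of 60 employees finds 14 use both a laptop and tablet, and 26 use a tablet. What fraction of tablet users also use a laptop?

P(A ∩ B) = 14/60 = 7/30
P(B) = 26/60 = 13/30
P(A|B) = P(A ∩ B) / P(B) = (7/30) / (13/30) = 7/13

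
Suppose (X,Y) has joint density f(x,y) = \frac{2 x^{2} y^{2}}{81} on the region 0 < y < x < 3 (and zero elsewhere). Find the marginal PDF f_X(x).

f_X(x) = ∫_0^x \frac{2 x^{2} y^{2}}{81} dy = \frac{2 x^{5}}{243}
for 0 < x < 3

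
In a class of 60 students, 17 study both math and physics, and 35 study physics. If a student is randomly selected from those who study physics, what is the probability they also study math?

P(A ∩ B) = 17/60
P(B) = 35/60 = 7/12
P(A|B) = P(A ∩ B) / P(B) = (17/60) / (7/12) = 17/35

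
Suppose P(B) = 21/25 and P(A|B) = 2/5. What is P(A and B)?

By definition, P(A|B) = P(A ∩ B) / P(B)
So P(A ∩ B) = P(A|B) × P(B)
= 2/5 × 21/25
= 42/125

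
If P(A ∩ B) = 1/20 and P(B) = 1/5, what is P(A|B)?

P(A|B) = P(A ∩ B) / P(B)
= (1/20) / (1/5)
= 1/4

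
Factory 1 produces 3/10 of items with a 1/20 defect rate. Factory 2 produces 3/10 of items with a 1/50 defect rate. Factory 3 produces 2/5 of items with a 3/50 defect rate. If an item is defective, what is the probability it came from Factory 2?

Using Bayes' theorem:
P(F1) = 3/10, P(D|F1) = 1/20
P(F2) = 3/10, P(D|F2) = 1/50
P(F3) = 2/5, P(D|F3) = 3/50
P(D) = P(D|F1)P(F1) + P(D|F2)P(F2) + P(D|F3)P(F3)
     = \frac{9}{200}
P(F2|D) = P(D|F2)P(F2) / P(D)
= \frac{2}{15}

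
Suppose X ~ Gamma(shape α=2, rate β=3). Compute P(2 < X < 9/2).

P(2 < X < 9/2) = ∫_{2}^{9/2} f(x) dx
where f(x) = 9 x e^{- 3 x}
= - \frac{29}{2 e^{\frac{27}{2}}} + \frac{7}{e^{6}}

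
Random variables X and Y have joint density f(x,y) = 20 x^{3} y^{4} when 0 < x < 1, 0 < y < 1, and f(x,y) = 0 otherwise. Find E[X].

E[X] = ∫_0^1 ∫_0^1 x × f(x,y) dy dx
= ∫_0^1 ∫_0^1 x × (20 x^{3} y^{4}) dy dx
= \frac{4}{5}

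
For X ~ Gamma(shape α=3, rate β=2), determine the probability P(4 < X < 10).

P(4 < X < 10) = ∫_{4}^{10} f(x) dx
where f(x) = 4 x^{2} e^{- 2 x}
= \frac{-221 + 41 e^{12}}{e^{20}}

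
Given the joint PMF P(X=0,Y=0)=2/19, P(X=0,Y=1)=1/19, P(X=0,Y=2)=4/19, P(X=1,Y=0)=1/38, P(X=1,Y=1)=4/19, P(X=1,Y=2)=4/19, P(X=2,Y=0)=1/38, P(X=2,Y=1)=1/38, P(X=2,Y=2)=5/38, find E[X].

First find marginal of X:
P(X=0) = 7/19
P(X=1) = 17/38
P(X=2) = 7/38
E[X] = 0 × 7/19 + 1 × 17/38 + 2 × 7/38 = 31/38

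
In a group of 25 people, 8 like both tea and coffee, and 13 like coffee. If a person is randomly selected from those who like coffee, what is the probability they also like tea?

P(A ∩ B) = 8/25
P(B) = 13/25
P(A|B) = P(A ∩ B) / P(B) = (8/25) / (13/25) = 8/13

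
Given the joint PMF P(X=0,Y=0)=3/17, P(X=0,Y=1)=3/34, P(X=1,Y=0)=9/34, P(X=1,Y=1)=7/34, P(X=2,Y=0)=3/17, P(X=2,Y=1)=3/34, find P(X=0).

P(X=0) = P(X=0,Y=0) + P(X=0,Y=1)
= 3/17 + 3/34
= 9/34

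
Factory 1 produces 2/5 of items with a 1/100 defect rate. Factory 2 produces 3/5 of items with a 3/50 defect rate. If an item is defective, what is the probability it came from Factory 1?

Using Bayes' theorem:
P(F1) = 2/5, P(D|F1) = 1/100
P(F2) = 3/5, P(D|F2) = 3/50
P(D) = P(D|F1)P(F1) + P(D|F2)P(F2)
     = \frac{1}{25}
P(F1|D) = P(D|F1)P(F1) / P(D)
= \frac{1}{10}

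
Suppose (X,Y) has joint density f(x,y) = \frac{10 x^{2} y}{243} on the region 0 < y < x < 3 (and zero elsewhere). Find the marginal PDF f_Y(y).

f_Y(y) = ∫_y^3 \frac{10 x^{2} y}{243} dx = \frac{10 y \left(27 - y^{3}\right)}{729}
for 0 < y < 3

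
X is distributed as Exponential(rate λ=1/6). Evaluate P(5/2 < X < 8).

P(5/2 < X < 8) = ∫_{5/2}^{8} f(x) dx
where f(x) = \frac{e^{- \frac{x}{6}}}{6}
= - \frac{1}{e^{\frac{4}{3}}} + e^{- \frac{5}{12}}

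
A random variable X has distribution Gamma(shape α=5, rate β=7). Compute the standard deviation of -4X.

For X ~ Gamma(shape α=5, rate β=7):
Var(X) = \frac{5}{49}
SD(X) = √(Var(X)) = √(\frac{5}{49}) = \frac{\sqrt{5}}{7}
SD(-4X) = |-4| × SD(X) = 4 × \frac{\sqrt{5}}{7} = \frac{4 \sqrt{5}}{7}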